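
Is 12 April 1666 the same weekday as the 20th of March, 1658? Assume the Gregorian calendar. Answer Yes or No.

No

From Mar 20, 1658 to Apr 12, 1666 is 2945 days.
2945 mod 7 = 5, so they are different weekdays.
(Mar 20, 1658 is a Wednesday; Apr 12, 1666 is a Monday.)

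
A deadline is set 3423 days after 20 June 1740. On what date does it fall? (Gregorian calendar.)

November 3, 1749

+365 (one year) → Jun 20, 1741 (3058 left).
+365 (one year) → Jun 20, 1742 (2693 left).
+365 (one year) → Jun 20, 1743 (2328 left).
+366 (one year; includes Feb 29, 1744) → Jun 20, 1744 (1962 left).
+365 (one year) → Jun 20, 1745 (1597 left).
+365 (one year) → Jun 20, 1746 (1232 left).
+365 (one year) → Jun 20, 1747 (867 left).
+366 (one year; includes Feb 29, 1748) → Jun 20, 1748 (501 left).
+365 (one year) → Jun 20, 1749 (136 left).
Jun has 30 days: +11 → Jul 1, 1749 (125 left).
Jul has 31 days: +31 → Aug 1, 1749 (94 left).
Aug has 31 days: +31 → Sep 1, 1749 (63 left).
Sep has 30 days: +30 → Oct 1, 1749 (33 left).
Oct has 31 days: +31 → Nov 1, 1749 (2 left).
+2 → Nov 3, 1749.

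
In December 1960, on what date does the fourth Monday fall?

December 26, 1960

December 1, 1960 is a Thursday.
The first Monday is therefore December 5 (4 days later).
The fourth Monday is 5 + 3×7 = December 26.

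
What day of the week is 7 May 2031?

January 1, 2031 is a Wednesday.
Jan 1, 2031 → Feb 1, 2031: 31 days (January has 31).
Feb 1, 2031 → Mar 1, 2031: 28 days (February has 28).
Mar 1, 2031 → Apr 1, 2031: 31 days (March has 31).
Apr 1, 2031 → May 1, 2031: 30 days (April has 30).
May 1, 2031 → May 7, 2031: 6 days.
Total: 126 days.
126 mod 7 = 0, so Wednesday + 0 = Wednesday.

Wednesday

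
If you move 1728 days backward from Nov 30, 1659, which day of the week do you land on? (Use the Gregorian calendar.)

Nov 30, 1659 is a Sunday.
1728 mod 7 = 6, so 1728 days before a Sunday is Sunday − 6 = Monday.

Monday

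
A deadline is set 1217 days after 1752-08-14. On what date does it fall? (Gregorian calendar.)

+365 (one year) → Aug 14, 1753 (852 left).
+365 (one year) → Aug 14, 1754 (487 left).
+365 (one year) → Aug 14, 1755 (122 left).
Aug has 31 days: +18 → Sep 1, 1755 (104 left).
Sep has 30 days: +30 → Oct 1, 1755 (74 left).
Oct has 31 days: +31 → Nov 1, 1755 (43 left).
Nov has 30 days: +30 → Dec 1, 1755 (13 left).
+13 → Dec 14, 1755.

December 14, 1755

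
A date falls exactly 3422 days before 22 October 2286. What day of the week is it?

First find the weekday of Oct 22, 2286. Doomsday rule: the anchor day for the 2200s is Friday. For year 86: 86÷12 = 7 r 2, and 2÷4 = 0, so 7+2+0 = 9.
Friday + 9 ≡ Sunday — that's 2286's doomsday.
In October the doomsday date is Oct 10.
Oct 22 is 12 days after Oct 10; 12 mod 7 = 5, so Sunday + 5 = Friday.
3422 mod 7 = 6, so 3422 days before a Friday is Friday − 6 = Saturday.

Saturday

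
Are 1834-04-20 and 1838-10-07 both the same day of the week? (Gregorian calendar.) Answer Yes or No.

From Apr 20, 1834 to Oct 7, 1838 is 1631 days.
1631 mod 7 = 0, so they are the same weekday.
(Apr 20, 1834 is a Sunday; Oct 7, 1838 is a Sunday.)

Yes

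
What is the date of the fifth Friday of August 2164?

August 1, 2164 is a Wednesday.
The first Friday is therefore August 3 (2 days later).
The fifth Friday is 3 + 4×7 = August 31.

August 31, 2164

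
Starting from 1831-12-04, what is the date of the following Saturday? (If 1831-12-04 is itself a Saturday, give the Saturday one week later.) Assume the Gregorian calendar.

Dec 4, 1831 is a Sunday.
From Sunday to the next Saturday is 6 days.
Dec 4, 1831 + 6 = Dec 10, 1831.

December 10, 1831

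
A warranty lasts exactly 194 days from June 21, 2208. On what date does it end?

January 1, 2209

Jun has 30 days: +10 → Jul 1, 2208 (184 left).
Jul has 31 days: +31 → Aug 1, 2208 (153 left).
Aug has 31 days: +31 → Sep 1, 2208 (122 left).
Sep has 30 days: +30 → Oct 1, 2208 (92 left).
Oct has 31 days: +31 → Nov 1, 2208 (61 left).
Nov has 30 days: +30 → Dec 1, 2208 (31 left).
Dec has 31 days: +31 → Jan 1, 2209 (0 left).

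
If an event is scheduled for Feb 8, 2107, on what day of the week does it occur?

Doomsday rule: the anchor day for the 2100s is Sunday. For year 07: 7÷12 = 0 r 7, and 7÷4 = 1, so 0+7+1 = 8.
Sunday + 8 ≡ Monday — that's 2107's doomsday.
In February the doomsday date is Feb 28 (2107 is not a leap year).
Feb 8 is 20 days before Feb 28; 20 mod 7 = 6, so Monday − 6 = Tuesday.

Tuesday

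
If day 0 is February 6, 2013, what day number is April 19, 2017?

1533

Feb 6, 2013 → Feb 6, 2014: 365 days.
Feb 6, 2014 → Feb 6, 2015: 365 days.
Feb 6, 2015 → Feb 6, 2016: 365 days.
Feb 6, 2016 → Feb 6, 2017: 366 days (Feb 29, 2016 is in that span).
Feb 6, 2017 → Mar 6, 2017: 28 days (February has 28).
Mar 6, 2017 → Apr 6, 2017: 31 days (March has 31).
Apr 6, 2017 → Apr 19, 2017: 13 days.
Total: 1533 days.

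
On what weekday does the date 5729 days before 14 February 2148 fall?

First find the weekday of Feb 14, 2148. Doomsday rule: the anchor day for the 2100s is Sunday. For year 48: 48÷12 = 4 r 0, and 0÷4 = 0, so 4+0+0 = 4.
Sunday + 4 ≡ Thursday — that's 2148's doomsday.
In February the doomsday date is Feb 29 (2148 is a leap year (divisible by 4)).
Feb 14 is 15 days before Feb 29; 15 mod 7 = 1, so Thursday − 1 = Wednesday.
5729 mod 7 = 3, so 5729 days before a Wednesday is Wednesday − 3 = Sunday.

Sunday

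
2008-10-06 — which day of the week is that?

Monday

Doomsday rule: the anchor day for the 2000s is Tuesday. For year 08: 8÷12 = 0 r 8, and 8÷4 = 2, so 0+8+2 = 10.
Tuesday + 10 ≡ Friday — that's 2008's doomsday.
In October the doomsday date is Oct 10.
Oct 6 is 4 days before Oct 10; 4 mod 7 = 4, so Friday − 4 = Monday.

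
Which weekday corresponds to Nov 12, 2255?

Monday

Doomsday rule: the anchor day for the 2200s is Friday. For year 55: 55÷12 = 4 r 7, and 7÷4 = 1, so 4+7+1 = 12.
Friday + 12 ≡ Wednesday — that's 2255's doomsday.
In November the doomsday date is Nov 7.
Nov 12 is 5 days after Nov 7; 5 mod 7 = 5, so Wednesday + 5 = Monday.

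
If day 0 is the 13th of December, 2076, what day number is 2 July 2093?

6045

Dec 13, 2076 → Dec 13, 2077: 365 days.
Dec 13, 2077 → Dec 13, 2078: 365 days.
Dec 13, 2078 → Dec 13, 2079: 365 days.
Dec 13, 2079 → Dec 13, 2080: 366 days (Feb 29, 2080 is in that span).
Dec 13, 2080 → Dec 13, 2081: 365 days.
Dec 13, 2081 → Dec 13, 2082: 365 days.
Dec 13, 2082 → Dec 13, 2083: 365 days.
Dec 13, 2083 → Dec 13, 2084: 366 days (Feb 29, 2084 is in that span).
Dec 13, 2084 → Dec 13, 2085: 365 days.
Dec 13, 2085 → Dec 13, 2086: 365 days.
Dec 13, 2086 → Dec 13, 2087: 365 days.
Dec 13, 2087 → Dec 13, 2088: 366 days (Feb 29, 2088 is in that span).
Dec 13, 2088 → Dec 13, 2089: 365 days.
Dec 13, 2089 → Dec 13, 2090: 365 days.
Dec 13, 2090 → Dec 13, 2091: 365 days.
Dec 13, 2091 → Dec 13, 2092: 366 days (Feb 29, 2092 is in that span).
Dec 13, 2092 → Jan 13, 2093: 31 days (December has 31).
Jan 13, 2093 → Feb 13, 2093: 31 days (January has 31).
Feb 13, 2093 → Mar 13, 2093: 28 days (February has 28).
Mar 13, 2093 → Apr 13, 2093: 31 days (March has 31).
Apr 13, 2093 → May 13, 2093: 30 days (April has 30).
May 13, 2093 → Jun 13, 2093: 31 days (May has 31).
Jun 13, 2093 → Jul 2, 2093: 19 days.
Total: 6045 days.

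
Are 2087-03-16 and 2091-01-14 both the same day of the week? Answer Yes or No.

From Mar 16, 2087 to Jan 14, 2091 is 1400 days.
1400 mod 7 = 0, so they are the same weekday.
(Mar 16, 2087 is a Sunday; Jan 14, 2091 is a Sunday.)

Yes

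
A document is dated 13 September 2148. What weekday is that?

Friday

Doomsday rule: the anchor day for the 2100s is Sunday. For year 48: 48÷12 = 4 r 0, and 0÷4 = 0, so 4+0+0 = 4.
Sunday + 4 ≡ Thursday — that's 2148's doomsday.
In September the doomsday date is Sep 5.
Sep 13 is 8 days after Sep 5; 8 mod 7 = 1, so Thursday + 1 = Friday.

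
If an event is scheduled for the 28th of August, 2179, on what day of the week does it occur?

Saturday

Doomsday rule: the anchor day for the 2100s is Sunday. For year 79: 79÷12 = 6 r 7, and 7÷4 = 1, so 6+7+1 = 14.
Sunday + 14 ≡ Sunday — that's 2179's doomsday.
In August the doomsday date is Aug 8.
Aug 28 is 20 days after Aug 8; 20 mod 7 = 6, so Sunday + 6 = Saturday.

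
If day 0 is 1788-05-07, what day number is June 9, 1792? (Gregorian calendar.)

1494

May 7, 1788 → May 7, 1789: 365 days.
May 7, 1789 → May 7, 1790: 365 days.
May 7, 1790 → May 7, 1791: 365 days.
May 7, 1791 → Jun 7, 1791: 31 days (May has 31).
Jun 7, 1791 → Jul 7, 1791: 30 days (June has 30).
Jul 7, 1791 → Aug 7, 1791: 31 days (July has 31).
Aug 7, 1791 → Sep 7, 1791: 31 days (August has 31).
Sep 7, 1791 → Oct 7, 1791: 30 days (September has 30).
Oct 7, 1791 → Nov 7, 1791: 31 days (October has 31).
Nov 7, 1791 → Dec 7, 1791: 30 days (November has 30).
Dec 7, 1791 → Jan 7, 1792: 31 days (December has 31).
Jan 7, 1792 → Feb 7, 1792: 31 days (January has 31).
Feb 7, 1792 → Mar 7, 1792: 29 days (February has 29).
Mar 7, 1792 → Apr 7, 1792: 31 days (March has 31).
Apr 7, 1792 → May 7, 1792: 30 days (April has 30).
May 7, 1792 → Jun 7, 1792: 31 days (May has 31).
Jun 7, 1792 → Jun 9, 1792: 2 days.
Total: 1494 days.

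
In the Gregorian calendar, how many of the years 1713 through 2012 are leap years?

Multiples of 4 in [1713,2012]: 75.
Of those, multiples of 100: 3 (not leap unless ÷400).
Multiples of 400: 1.
Leap years = 75 − 3 + 1 = 73.

73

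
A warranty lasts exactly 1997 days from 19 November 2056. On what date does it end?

+365 (one year) → Nov 19, 2057 (1632 left).
+365 (one year) → Nov 19, 2058 (1267 left).
+365 (one year) → Nov 19, 2059 (902 left).
+366 (one year; includes Feb 29, 2060) → Nov 19, 2060 (536 left).
+365 (one year) → Nov 19, 2061 (171 left).
Nov has 30 days: +12 → Dec 1, 2061 (159 left).
Dec has 31 days: +31 → Jan 1, 2062 (128 left).
Jan has 31 days: +31 → Feb 1, 2062 (97 left).
Feb has 28 days: +28 → Mar 1, 2062 (69 left).
Mar has 31 days: +31 → Apr 1, 2062 (38 left).
Apr has 30 days: +30 → May 1, 2062 (8 left).
+8 → May 9, 2062.

May 9, 2062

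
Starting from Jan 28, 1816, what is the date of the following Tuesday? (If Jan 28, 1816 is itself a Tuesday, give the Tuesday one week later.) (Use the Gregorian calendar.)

January 30, 1816

Jan 28, 1816 is a Sunday.
From Sunday to the next Tuesday is 2 days.
Jan 28, 1816 + 2 = Jan 30, 1816.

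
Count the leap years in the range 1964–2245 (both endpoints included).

69

Multiples of 4 in [1964,2245]: 71.
Of those, multiples of 100: 3 (not leap unless ÷400).
Multiples of 400: 1.
Leap years = 71 − 3 + 1 = 69.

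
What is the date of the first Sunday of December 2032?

December 1, 2032 is a Wednesday.
The first Sunday is therefore December 5 (4 days later).

December 5, 2032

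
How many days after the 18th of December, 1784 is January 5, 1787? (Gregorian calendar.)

748

Dec 18, 1784 → Dec 18, 1785: 365 days.
Dec 18, 1785 → Jan 18, 1786: 31 days (December has 31).
Jan 18, 1786 → Feb 18, 1786: 31 days (January has 31).
Feb 18, 1786 → Mar 18, 1786: 28 days (February has 28).
Mar 18, 1786 → Apr 18, 1786: 31 days (March has 31).
Apr 18, 1786 → May 18, 1786: 30 days (April has 30).
May 18, 1786 → Jun 18, 1786: 31 days (May has 31).
Jun 18, 1786 → Jul 18, 1786: 30 days (June has 30).
Jul 18, 1786 → Aug 18, 1786: 31 days (July has 31).
Aug 18, 1786 → Sep 18, 1786: 31 days (August has 31).
Sep 18, 1786 → Oct 18, 1786: 30 days (September has 30).
Oct 18, 1786 → Nov 18, 1786: 31 days (October has 31).
Nov 18, 1786 → Dec 18, 1786: 30 days (November has 30).
Dec 18, 1786 → Jan 5, 1787: 18 days.
Total: 748 days.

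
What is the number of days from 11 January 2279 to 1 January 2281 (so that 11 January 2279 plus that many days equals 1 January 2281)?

721

Jan 11, 2279 → Jan 11, 2280: 365 days.
Jan 11, 2280 → Feb 11, 2280: 31 days (January has 31).
Feb 11, 2280 → Mar 11, 2280: 29 days (February has 29).
Mar 11, 2280 → Apr 11, 2280: 31 days (March has 31).
Apr 11, 2280 → May 11, 2280: 30 days (April has 30).
May 11, 2280 → Jun 11, 2280: 31 days (May has 31).
Jun 11, 2280 → Jul 11, 2280: 30 days (June has 30).
Jul 11, 2280 → Aug 11, 2280: 31 days (July has 31).
Aug 11, 2280 → Sep 11, 2280: 31 days (August has 31).
Sep 11, 2280 → Oct 11, 2280: 30 days (September has 30).
Oct 11, 2280 → Nov 11, 2280: 31 days (October has 31).
Nov 11, 2280 → Dec 11, 2280: 30 days (November has 30).
Dec 11, 2280 → Jan 1, 2281: 21 days.
Total: 721 days.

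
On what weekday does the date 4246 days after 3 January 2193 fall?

Monday

First find the weekday of Jan 3, 2193. Doomsday rule: the anchor day for the 2100s is Sunday. For year 93: 93÷12 = 7 r 9, and 9÷4 = 2, so 7+9+2 = 18.
Sunday + 18 ≡ Thursday — that's 2193's doomsday.
In January the doomsday date is Jan 3 (2193 is not a leap year).
Jan 3 is the doomsday itself: Thursday.
4246 mod 7 = 4, so 4246 days after a Thursday is Thursday + 4 = Monday.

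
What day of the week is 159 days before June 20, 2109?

Saturday

First find the weekday of Jun 20, 2109. Doomsday rule: the anchor day for the 2100s is Sunday. For year 09: 9÷12 = 0 r 9, and 9÷4 = 2, so 0+9+2 = 11.
Sunday + 11 ≡ Thursday — that's 2109's doomsday.
In June the doomsday date is Jun 6.
Jun 20 is 14 days after Jun 6; 14 mod 7 = 0, so Thursday + 0 = Thursday.
159 mod 7 = 5, so 159 days before a Thursday is Thursday − 5 = Saturday.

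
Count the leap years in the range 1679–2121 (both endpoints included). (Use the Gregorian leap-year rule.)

Multiples of 4 in [1679,2121]: 111.
Of those, multiples of 100: 5 (not leap unless ÷400).
Multiples of 400: 1.
Leap years = 111 − 5 + 1 = 107.

107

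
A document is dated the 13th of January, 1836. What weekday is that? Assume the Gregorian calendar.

Doomsday rule: the anchor day for the 1800s is Friday. For year 36: 36÷12 = 3 r 0, and 0÷4 = 0, so 3+0+0 = 3.
Friday + 3 ≡ Monday — that's 1836's doomsday.
In January the doomsday date is Jan 4 (1836 is a leap year (divisible by 4)).
Jan 13 is 9 days after Jan 4; 9 mod 7 = 2, so Monday + 2 = Wednesday.

Wednesday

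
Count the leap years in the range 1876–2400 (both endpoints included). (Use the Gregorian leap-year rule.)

128

Multiples of 4 in [1876,2400]: 132.
Of those, multiples of 100: 6 (not leap unless ÷400).
Multiples of 400: 2.
Leap years = 132 − 6 + 2 = 128.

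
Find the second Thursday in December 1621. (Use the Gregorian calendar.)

December 9, 1621

December 1, 1621 is a Wednesday.
The first Thursday is therefore December 2 (1 days later).
The second Thursday is 2 + 1×7 = December 9.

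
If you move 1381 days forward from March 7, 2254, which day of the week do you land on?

Thursday

Mar 7, 2254 is a Tuesday.
1381 mod 7 = 2, so 1381 days after a Tuesday is Tuesday + 2 = Thursday.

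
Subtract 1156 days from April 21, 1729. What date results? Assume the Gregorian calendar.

February 20, 1726

−365 (one year) → Apr 21, 1728 (791 left).
−366 (one year; includes Feb 29, 1728) → Apr 21, 1727 (425 left).
−365 (one year) → Apr 21, 1726 (60 left).
−21 → Mar 31, 1726 (end of Mar, 31 days; 39 left).
−31 → Feb 28, 1726 (end of Feb, 28 days; 8 left).
−8 → Feb 20, 1726.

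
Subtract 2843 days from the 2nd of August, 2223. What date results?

−365 (one year) → Aug 2, 2222 (2478 left).
−365 (one year) → Aug 2, 2221 (2113 left).
−365 (one year) → Aug 2, 2220 (1748 left).
−366 (one year; includes Feb 29, 2220) → Aug 2, 2219 (1382 left).
−365 (one year) → Aug 2, 2218 (1017 left).
−365 (one year) → Aug 2, 2217 (652 left).
−365 (one year) → Aug 2, 2216 (287 left).
−2 → Jul 31, 2216 (end of Jul, 31 days; 285 left).
−31 → Jun 30, 2216 (end of Jun, 30 days; 254 left).
−30 → May 31, 2216 (end of May, 31 days; 224 left).
−31 → Apr 30, 2216 (end of Apr, 30 days; 193 left).
−30 → Mar 31, 2216 (end of Mar, 31 days; 163 left).
−31 → Feb 29, 2216 (end of Feb, 29 days; 132 left).
−29 → Jan 31, 2216 (end of Jan, 31 days; 103 left).
−31 → Dec 31, 2215 (end of Dec, 31 days; 72 left).
−31 → Nov 30, 2215 (end of Nov, 30 days; 41 left).
−30 → Oct 31, 2215 (end of Oct, 31 days; 11 left).
−11 → Oct 20, 2215.

October 20, 2215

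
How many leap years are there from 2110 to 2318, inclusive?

Multiples of 4 in [2110,2318]: 52.
Of those, multiples of 100: 2 (not leap unless ÷400).
Multiples of 400: 0.
Leap years = 52 − 2 + 0 = 50.

50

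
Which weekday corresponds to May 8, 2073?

Doomsday rule: the anchor day for the 2000s is Tuesday. For year 73: 73÷12 = 6 r 1, and 1÷4 = 0, so 6+1+0 = 7.
Tuesday + 7 ≡ Tuesday — that's 2073's doomsday.
In May the doomsday date is May 9.
May 8 is 1 day before May 9; 1 mod 7 = 1, so Tuesday − 1 = Monday.

Monday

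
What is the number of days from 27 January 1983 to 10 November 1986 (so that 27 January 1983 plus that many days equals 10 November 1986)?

1383

Jan 27, 1983 → Jan 27, 1984: 365 days.
Jan 27, 1984 → Jan 27, 1985: 366 days (Feb 29, 1984 is in that span).
Jan 27, 1985 → Jan 27, 1986: 365 days.
Jan 27, 1986 → Feb 27, 1986: 31 days (January has 31).
Feb 27, 1986 → Mar 27, 1986: 28 days (February has 28).
Mar 27, 1986 → Apr 27, 1986: 31 days (March has 31).
Apr 27, 1986 → May 27, 1986: 30 days (April has 30).
May 27, 1986 → Jun 27, 1986: 31 days (May has 31).
Jun 27, 1986 → Jul 27, 1986: 30 days (June has 30).
Jul 27, 1986 → Aug 27, 1986: 31 days (July has 31).
Aug 27, 1986 → Sep 27, 1986: 31 days (August has 31).
Sep 27, 1986 → Oct 27, 1986: 30 days (September has 30).
Oct 27, 1986 → Nov 10, 1986: 14 days.
Total: 1383 days.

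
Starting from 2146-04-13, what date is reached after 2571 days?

April 27, 2153

+365 (one year) → Apr 13, 2147 (2206 left).
+366 (one year; includes Feb 29, 2148) → Apr 13, 2148 (1840 left).
+365 (one year) → Apr 13, 2149 (1475 left).
+365 (one year) → Apr 13, 2150 (1110 left).
+365 (one year) → Apr 13, 2151 (745 left).
+366 (one year; includes Feb 29, 2152) → Apr 13, 2152 (379 left).
Apr has 30 days: +18 → May 1, 2152 (361 left).
May has 31 days: +31 → Jun 1, 2152 (330 left).
Jun has 30 days: +30 → Jul 1, 2152 (300 left).
Jul has 31 days: +31 → Aug 1, 2152 (269 left).
Aug has 31 days: +31 → Sep 1, 2152 (238 left).
Sep has 30 days: +30 → Oct 1, 2152 (208 left).
Oct has 31 days: +31 → Nov 1, 2152 (177 left).
Nov has 30 days: +30 → Dec 1, 2152 (147 left).
Dec has 31 days: +31 → Jan 1, 2153 (116 left).
Jan has 31 days: +31 → Feb 1, 2153 (85 left).
Feb has 28 days: +28 → Mar 1, 2153 (57 left).
Mar has 31 days: +31 → Apr 1, 2153 (26 left).
+26 → Apr 27, 2153.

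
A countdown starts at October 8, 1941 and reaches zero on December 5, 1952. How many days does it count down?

Oct 8, 1941 → Oct 8, 1942: 365 days.
Oct 8, 1942 → Oct 8, 1943: 365 days.
Oct 8, 1943 → Oct 8, 1944: 366 days (Feb 29, 1944 is in that span).
Oct 8, 1944 → Oct 8, 1945: 365 days.
Oct 8, 1945 → Oct 8, 1946: 365 days.
Oct 8, 1946 → Oct 8, 1947: 365 days.
Oct 8, 1947 → Oct 8, 1948: 366 days (Feb 29, 1948 is in that span).
Oct 8, 1948 → Oct 8, 1949: 365 days.
Oct 8, 1949 → Oct 8, 1950: 365 days.
Oct 8, 1950 → Oct 8, 1951: 365 days.
Oct 8, 1951 → Oct 8, 1952: 366 days (Feb 29, 1952 is in that span).
Oct 8, 1952 → Nov 8, 1952: 31 days (October has 31).
Nov 8, 1952 → Dec 5, 1952: 27 days.
Total: 4076 days.

4076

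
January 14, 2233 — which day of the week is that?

Doomsday rule: the anchor day for the 2200s is Friday. For year 33: 33÷12 = 2 r 9, and 9÷4 = 2, so 2+9+2 = 13.
Friday + 13 ≡ Thursday — that's 2233's doomsday.
In January the doomsday date is Jan 3 (2233 is not a leap year).
Jan 14 is 11 days after Jan 3; 11 mod 7 = 4, so Thursday + 4 = Monday.

Monday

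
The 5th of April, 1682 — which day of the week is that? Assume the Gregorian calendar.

Doomsday rule: the anchor day for the 1600s is Tuesday. For year 82: 82÷12 = 6 r 10, and 10÷4 = 2, so 6+10+2 = 18.
Tuesday + 18 ≡ Saturday — that's 1682's doomsday.
In April the doomsday date is Apr 4.
Apr 5 is 1 day after Apr 4; 1 mod 7 = 1, so Saturday + 1 = Sunday.

Sunday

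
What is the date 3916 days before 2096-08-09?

November 19, 2085

−366 (one year; includes Feb 29, 2096) → Aug 9, 2095 (3550 left).
−365 (one year) → Aug 9, 2094 (3185 left).
−365 (one year) → Aug 9, 2093 (2820 left).
−365 (one year) → Aug 9, 2092 (2455 left).
−366 (one year; includes Feb 29, 2092) → Aug 9, 2091 (2089 left).
−365 (one year) → Aug 9, 2090 (1724 left).
−365 (one year) → Aug 9, 2089 (1359 left).
−365 (one year) → Aug 9, 2088 (994 left).
−366 (one year; includes Feb 29, 2088) → Aug 9, 2087 (628 left).
−365 (one year) → Aug 9, 2086 (263 left).
−9 → Jul 31, 2086 (end of Jul, 31 days; 254 left).
−31 → Jun 30, 2086 (end of Jun, 30 days; 223 left).
−30 → May 31, 2086 (end of May, 31 days; 193 left).
−31 → Apr 30, 2086 (end of Apr, 30 days; 162 left).
−30 → Mar 31, 2086 (end of Mar, 31 days; 132 left).
−31 → Feb 28, 2086 (end of Feb, 28 days; 101 left).
−28 → Jan 31, 2086 (end of Jan, 31 days; 73 left).
−31 → Dec 31, 2085 (end of Dec, 31 days; 42 left).
−31 → Nov 30, 2085 (end of Nov, 30 days; 11 left).
−11 → Nov 19, 2085.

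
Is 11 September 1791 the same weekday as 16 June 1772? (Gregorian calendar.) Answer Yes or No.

No

From Jun 16, 1772 to Sep 11, 1791 is 7026 days.
7026 mod 7 = 5, so they are different weekdays.
(Jun 16, 1772 is a Tuesday; Sep 11, 1791 is a Sunday.)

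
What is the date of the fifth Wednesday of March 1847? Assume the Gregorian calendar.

March 31, 1847

March 1, 1847 is a Monday.
The first Wednesday is therefore March 3 (2 days later).
The fifth Wednesday is 3 + 4×7 = March 31.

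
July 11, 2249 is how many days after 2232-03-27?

6315

Mar 27, 2232 → Mar 27, 2233: 365 days.
Mar 27, 2233 → Mar 27, 2234: 365 days.
Mar 27, 2234 → Mar 27, 2235: 365 days.
Mar 27, 2235 → Mar 27, 2236: 366 days (Feb 29, 2236 is in that span).
Mar 27, 2236 → Mar 27, 2237: 365 days.
Mar 27, 2237 → Mar 27, 2238: 365 days.
Mar 27, 2238 → Mar 27, 2239: 365 days.
Mar 27, 2239 → Mar 27, 2240: 366 days (Feb 29, 2240 is in that span).
Mar 27, 2240 → Mar 27, 2241: 365 days.
Mar 27, 2241 → Mar 27, 2242: 365 days.
Mar 27, 2242 → Mar 27, 2243: 365 days.
Mar 27, 2243 → Mar 27, 2244: 366 days (Feb 29, 2244 is in that span).
Mar 27, 2244 → Mar 27, 2245: 365 days.
Mar 27, 2245 → Mar 27, 2246: 365 days.
Mar 27, 2246 → Mar 27, 2247: 365 days.
Mar 27, 2247 → Mar 27, 2248: 366 days (Feb 29, 2248 is in that span).
Mar 27, 2248 → Mar 27, 2249: 365 days.
Mar 27, 2249 → Apr 27, 2249: 31 days (March has 31).
Apr 27, 2249 → May 27, 2249: 30 days (April has 30).
May 27, 2249 → Jun 27, 2249: 31 days (May has 31).
Jun 27, 2249 → Jul 11, 2249: 14 days.
Total: 6315 days.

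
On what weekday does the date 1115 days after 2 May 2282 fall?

First find the weekday of May 2, 2282. Doomsday rule: the anchor day for the 2200s is Friday. For year 82: 82÷12 = 6 r 10, and 10÷4 = 2, so 6+10+2 = 18.
Friday + 18 ≡ Tuesday — that's 2282's doomsday.
In May the doomsday date is May 9.
May 2 is 7 days before May 9; 7 mod 7 = 0, so Tuesday − 0 = Tuesday.
1115 mod 7 = 2, so 1115 days after a Tuesday is Tuesday + 2 = Thursday.

Thursday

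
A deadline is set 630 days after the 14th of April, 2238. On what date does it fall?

January 4, 2240

+365 (one year) → Apr 14, 2239 (265 left).
Apr has 30 days: +17 → May 1, 2239 (248 left).
May has 31 days: +31 → Jun 1, 2239 (217 left).
Jun has 30 days: +30 → Jul 1, 2239 (187 left).
Jul has 31 days: +31 → Aug 1, 2239 (156 left).
Aug has 31 days: +31 → Sep 1, 2239 (125 left).
Sep has 30 days: +30 → Oct 1, 2239 (95 left).
Oct has 31 days: +31 → Nov 1, 2239 (64 left).
Nov has 30 days: +30 → Dec 1, 2239 (34 left).
Dec has 31 days: +31 → Jan 1, 2240 (3 left).
+3 → Jan 4, 2240.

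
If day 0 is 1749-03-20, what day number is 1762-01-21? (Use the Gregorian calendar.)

Mar 20, 1749 → Mar 20, 1750: 365 days.
Mar 20, 1750 → Mar 20, 1751: 365 days.
Mar 20, 1751 → Mar 20, 1752: 366 days (Feb 29, 1752 is in that span).
Mar 20, 1752 → Mar 20, 1753: 365 days.
Mar 20, 1753 → Mar 20, 1754: 365 days.
Mar 20, 1754 → Mar 20, 1755: 365 days.
Mar 20, 1755 → Mar 20, 1756: 366 days (Feb 29, 1756 is in that span).
Mar 20, 1756 → Mar 20, 1757: 365 days.
Mar 20, 1757 → Mar 20, 1758: 365 days.
Mar 20, 1758 → Mar 20, 1759: 365 days.
Mar 20, 1759 → Mar 20, 1760: 366 days (Feb 29, 1760 is in that span).
Mar 20, 1760 → Mar 20, 1761: 365 days.
Mar 20, 1761 → Apr 20, 1761: 31 days (March has 31).
Apr 20, 1761 → May 20, 1761: 30 days (April has 30).
May 20, 1761 → Jun 20, 1761: 31 days (May has 31).
Jun 20, 1761 → Jul 20, 1761: 30 days (June has 30).
Jul 20, 1761 → Aug 20, 1761: 31 days (July has 31).
Aug 20, 1761 → Sep 20, 1761: 31 days (August has 31).
Sep 20, 1761 → Oct 20, 1761: 30 days (September has 30).
Oct 20, 1761 → Nov 20, 1761: 31 days (October has 31).
Nov 20, 1761 → Dec 20, 1761: 30 days (November has 30).
Dec 20, 1761 → Jan 20, 1762: 31 days (December has 31).
Jan 20, 1762 → Jan 21, 1762: 1 days.
Total: 4690 days.

4690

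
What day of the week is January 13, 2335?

Doomsday rule: the anchor day for the 2300s is Wednesday. For year 35: 35÷12 = 2 r 11, and 11÷4 = 2, so 2+11+2 = 15.
Wednesday + 15 ≡ Thursday — that's 2335's doomsday.
In January the doomsday date is Jan 3 (2335 is not a leap year).
Jan 13 is 10 days after Jan 3; 10 mod 7 = 3, so Thursday + 3 = Sunday.

Sunday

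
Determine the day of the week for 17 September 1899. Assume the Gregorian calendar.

Doomsday rule: the anchor day for the 1800s is Friday. For year 99: 99÷12 = 8 r 3, and 3÷4 = 0, so 8+3+0 = 11.
Friday + 11 ≡ Tuesday — that's 1899's doomsday.
In September the doomsday date is Sep 5.
Sep 17 is 12 days after Sep 5; 12 mod 7 = 5, so Tuesday + 5 = Sunday.

Sunday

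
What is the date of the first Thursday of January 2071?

January 1, 2071

January 1, 2071 is a Thursday.
The first Thursday is therefore January 1 (same day).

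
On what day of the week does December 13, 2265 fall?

Wednesday

Doomsday rule: the anchor day for the 2200s is Friday. For year 65: 65÷12 = 5 r 5, and 5÷4 = 1, so 5+5+1 = 11.
Friday + 11 ≡ Tuesday — that's 2265's doomsday.
In December the doomsday date is Dec 12.
Dec 13 is 1 day after Dec 12; 1 mod 7 = 1, so Tuesday + 1 = Wednesday.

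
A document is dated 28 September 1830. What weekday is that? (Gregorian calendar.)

Doomsday rule: the anchor day for the 1800s is Friday. For year 30: 30÷12 = 2 r 6, and 6÷4 = 1, so 2+6+1 = 9.
Friday + 9 ≡ Sunday — that's 1830's doomsday.
In September the doomsday date is Sep 5.
Sep 28 is 23 days after Sep 5; 23 mod 7 = 2, so Sunday + 2 = Tuesday.

Tuesday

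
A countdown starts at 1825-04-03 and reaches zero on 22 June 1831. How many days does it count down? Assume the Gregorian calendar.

Apr 3, 1825 → Apr 3, 1826: 365 days.
Apr 3, 1826 → Apr 3, 1827: 365 days.
Apr 3, 1827 → Apr 3, 1828: 366 days (Feb 29, 1828 is in that span).
Apr 3, 1828 → Apr 3, 1829: 365 days.
Apr 3, 1829 → Apr 3, 1830: 365 days.
Apr 3, 1830 → Apr 3, 1831: 365 days.
Apr 3, 1831 → May 3, 1831: 30 days (April has 30).
May 3, 1831 → Jun 3, 1831: 31 days (May has 31).
Jun 3, 1831 → Jun 22, 1831: 19 days.
Total: 2271 days.

2271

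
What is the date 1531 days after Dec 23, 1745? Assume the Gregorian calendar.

March 3, 1750

+365 (one year) → Dec 23, 1746 (1166 left).
+365 (one year) → Dec 23, 1747 (801 left).
+366 (one year; includes Feb 29, 1748) → Dec 23, 1748 (435 left).
+365 (one year) → Dec 23, 1749 (70 left).
Dec has 31 days: +9 → Jan 1, 1750 (61 left).
Jan has 31 days: +31 → Feb 1, 1750 (30 left).
Feb has 28 days: +28 → Mar 1, 1750 (2 left).
+2 → Mar 3, 1750.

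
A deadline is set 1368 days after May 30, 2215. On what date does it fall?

February 26, 2219

+366 (one year; includes Feb 29, 2216) → May 30, 2216 (1002 left).
+365 (one year) → May 30, 2217 (637 left).
+365 (one year) → May 30, 2218 (272 left).
May has 31 days: +2 → Jun 1, 2218 (270 left).
Jun has 30 days: +30 → Jul 1, 2218 (240 left).
Jul has 31 days: +31 → Aug 1, 2218 (209 left).
Aug has 31 days: +31 → Sep 1, 2218 (178 left).
Sep has 30 days: +30 → Oct 1, 2218 (148 left).
Oct has 31 days: +31 → Nov 1, 2218 (117 left).
Nov has 30 days: +30 → Dec 1, 2218 (87 left).
Dec has 31 days: +31 → Jan 1, 2219 (56 left).
Jan has 31 days: +31 → Feb 1, 2219 (25 left).
+25 → Feb 26, 2219.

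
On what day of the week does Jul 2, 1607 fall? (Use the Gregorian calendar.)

Doomsday rule: the anchor day for the 1600s is Tuesday. For year 07: 7÷12 = 0 r 7, and 7÷4 = 1, so 0+7+1 = 8.
Tuesday + 8 ≡ Wednesday — that's 1607's doomsday.
In July the doomsday date is Jul 11.
Jul 2 is 9 days before Jul 11; 9 mod 7 = 2, so Wednesday − 2 = Monday.

Monday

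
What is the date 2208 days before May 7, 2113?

−365 (one year) → May 7, 2112 (1843 left).
−366 (one year; includes Feb 29, 2112) → May 7, 2111 (1477 left).
−365 (one year) → May 7, 2110 (1112 left).
−365 (one year) → May 7, 2109 (747 left).
−365 (one year) → May 7, 2108 (382 left).
−7 → Apr 30, 2108 (end of Apr, 30 days; 375 left).
−30 → Mar 31, 2108 (end of Mar, 31 days; 345 left).
−31 → Feb 29, 2108 (end of Feb, 29 days; 314 left).
−29 → Jan 31, 2108 (end of Jan, 31 days; 285 left).
−31 → Dec 31, 2107 (end of Dec, 31 days; 254 left).
−31 → Nov 30, 2107 (end of Nov, 30 days; 223 left).
−30 → Oct 31, 2107 (end of Oct, 31 days; 193 left).
−31 → Sep 30, 2107 (end of Sep, 30 days; 162 left).
−30 → Aug 31, 2107 (end of Aug, 31 days; 132 left).
−31 → Jul 31, 2107 (end of Jul, 31 days; 101 left).
−31 → Jun 30, 2107 (end of Jun, 30 days; 70 left).
−30 → May 31, 2107 (end of May, 31 days; 40 left).
−31 → Apr 30, 2107 (end of Apr, 30 days; 9 left).
−9 → Apr 21, 2107.

April 21, 2107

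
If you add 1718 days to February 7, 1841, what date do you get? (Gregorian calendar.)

+365 (one year) → Feb 7, 1842 (1353 left).
+365 (one year) → Feb 7, 1843 (988 left).
+365 (one year) → Feb 7, 1844 (623 left).
+366 (one year; includes Feb 29, 1844) → Feb 7, 1845 (257 left).
Feb has 28 days: +22 → Mar 1, 1845 (235 left).
Mar has 31 days: +31 → Apr 1, 1845 (204 left).
Apr has 30 days: +30 → May 1, 1845 (174 left).
May has 31 days: +31 → Jun 1, 1845 (143 left).
Jun has 30 days: +30 → Jul 1, 1845 (113 left).
Jul has 31 days: +31 → Aug 1, 1845 (82 left).
Aug has 31 days: +31 → Sep 1, 1845 (51 left).
Sep has 30 days: +30 → Oct 1, 1845 (21 left).
+21 → Oct 22, 1845.

October 22, 1845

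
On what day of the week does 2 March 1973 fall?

Friday

Doomsday rule: the anchor day for the 1900s is Wednesday. For year 73: 73÷12 = 6 r 1, and 1÷4 = 0, so 6+1+0 = 7.
Wednesday + 7 ≡ Wednesday — that's 1973's doomsday.
In March the doomsday date is Mar 14.
Mar 2 is 12 days before Mar 14; 12 mod 7 = 5, so Wednesday − 5 = Friday.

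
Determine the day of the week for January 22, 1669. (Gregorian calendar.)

Tuesday

Doomsday rule: the anchor day for the 1600s is Tuesday. For year 69: 69÷12 = 5 r 9, and 9÷4 = 2, so 5+9+2 = 16.
Tuesday + 16 ≡ Thursday — that's 1669's doomsday.
In January the doomsday date is Jan 3 (1669 is not a leap year).
Jan 22 is 19 days after Jan 3; 19 mod 7 = 5, so Thursday + 5 = Tuesday.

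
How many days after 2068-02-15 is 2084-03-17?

Feb 15, 2068 → Feb 15, 2069: 366 days (Feb 29, 2068 is in that span).
Feb 15, 2069 → Feb 15, 2070: 365 days.
Feb 15, 2070 → Feb 15, 2071: 365 days.
Feb 15, 2071 → Feb 15, 2072: 365 days.
Feb 15, 2072 → Feb 15, 2073: 366 days (Feb 29, 2072 is in that span).
Feb 15, 2073 → Feb 15, 2074: 365 days.
Feb 15, 2074 → Feb 15, 2075: 365 days.
Feb 15, 2075 → Feb 15, 2076: 365 days.
Feb 15, 2076 → Feb 15, 2077: 366 days (Feb 29, 2076 is in that span).
Feb 15, 2077 → Feb 15, 2078: 365 days.
Feb 15, 2078 → Feb 15, 2079: 365 days.
Feb 15, 2079 → Feb 15, 2080: 365 days.
Feb 15, 2080 → Feb 15, 2081: 366 days (Feb 29, 2080 is in that span).
Feb 15, 2081 → Feb 15, 2082: 365 days.
Feb 15, 2082 → Feb 15, 2083: 365 days.
Feb 15, 2083 → Mar 15, 2083: 28 days (February has 28).
Mar 15, 2083 → Apr 15, 2083: 31 days (March has 31).
Apr 15, 2083 → May 15, 2083: 30 days (April has 30).
May 15, 2083 → Jun 15, 2083: 31 days (May has 31).
Jun 15, 2083 → Jul 15, 2083: 30 days (June has 30).
Jul 15, 2083 → Aug 15, 2083: 31 days (July has 31).
Aug 15, 2083 → Sep 15, 2083: 31 days (August has 31).
Sep 15, 2083 → Oct 15, 2083: 30 days (September has 30).
Oct 15, 2083 → Nov 15, 2083: 31 days (October has 31).
Nov 15, 2083 → Dec 15, 2083: 30 days (November has 30).
Dec 15, 2083 → Jan 15, 2084: 31 days (December has 31).
Jan 15, 2084 → Feb 15, 2084: 31 days (January has 31).
Feb 15, 2084 → Mar 15, 2084: 29 days (February has 29).
Mar 15, 2084 → Mar 17, 2084: 2 days.
Total: 5875 days.

5875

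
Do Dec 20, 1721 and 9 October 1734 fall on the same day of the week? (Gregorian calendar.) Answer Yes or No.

From Dec 20, 1721 to Oct 9, 1734 is 4676 days.
4676 mod 7 = 0, so they are the same weekday.
(Dec 20, 1721 is a Saturday; Oct 9, 1734 is a Saturday.)

Yes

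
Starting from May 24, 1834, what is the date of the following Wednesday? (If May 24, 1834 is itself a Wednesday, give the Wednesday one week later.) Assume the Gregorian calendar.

May 24, 1834 is a Saturday.
From Saturday to the next Wednesday is 4 days.
May 24, 1834 + 4 = May 28, 1834.

May 28, 1834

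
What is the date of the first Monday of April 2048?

April 1, 2048 is a Wednesday.
The first Monday is therefore April 6 (5 days later).

April 6, 2048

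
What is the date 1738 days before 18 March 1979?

June 14, 1974

−365 (one year) → Mar 18, 1978 (1373 left).
−365 (one year) → Mar 18, 1977 (1008 left).
−365 (one year) → Mar 18, 1976 (643 left).
−366 (one year; includes Feb 29, 1976) → Mar 18, 1975 (277 left).
−18 → Feb 28, 1975 (end of Feb, 28 days; 259 left).
−28 → Jan 31, 1975 (end of Jan, 31 days; 231 left).
−31 → Dec 31, 1974 (end of Dec, 31 days; 200 left).
−31 → Nov 30, 1974 (end of Nov, 30 days; 169 left).
−30 → Oct 31, 1974 (end of Oct, 31 days; 139 left).
−31 → Sep 30, 1974 (end of Sep, 30 days; 108 left).
−30 → Aug 31, 1974 (end of Aug, 31 days; 78 left).
−31 → Jul 31, 1974 (end of Jul, 31 days; 47 left).
−31 → Jun 30, 1974 (end of Jun, 30 days; 16 left).
−16 → Jun 14, 1974.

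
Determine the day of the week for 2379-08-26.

Doomsday rule: the anchor day for the 2300s is Wednesday. For year 79: 79÷12 = 6 r 7, and 7÷4 = 1, so 6+7+1 = 14.
Wednesday + 14 ≡ Wednesday — that's 2379's doomsday.
In August the doomsday date is Aug 8.
Aug 26 is 18 days after Aug 8; 18 mod 7 = 4, so Wednesday + 4 = Sunday.

Sunday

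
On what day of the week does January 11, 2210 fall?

Doomsday rule: the anchor day for the 2200s is Friday. For year 10: 10÷12 = 0 r 10, and 10÷4 = 2, so 0+10+2 = 12.
Friday + 12 ≡ Wednesday — that's 2210's doomsday.
In January the doomsday date is Jan 3 (2210 is not a leap year).
Jan 11 is 8 days after Jan 3; 8 mod 7 = 1, so Wednesday + 1 = Thursday.

Thursday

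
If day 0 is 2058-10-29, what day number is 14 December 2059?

411

Oct 29, 2058 → Oct 29, 2059: 365 days.
Oct 29, 2059 → Nov 29, 2059: 31 days (October has 31).
Nov 29, 2059 → Dec 14, 2059: 15 days.
Total: 411 days.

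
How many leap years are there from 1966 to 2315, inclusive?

84

Multiples of 4 in [1966,2315]: 87.
Of those, multiples of 100: 4 (not leap unless ÷400).
Multiples of 400: 1.
Leap years = 87 − 4 + 1 = 84.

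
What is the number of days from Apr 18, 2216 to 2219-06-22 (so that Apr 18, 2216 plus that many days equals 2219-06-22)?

1160

Apr 18, 2216 → Apr 18, 2217: 365 days.
Apr 18, 2217 → Apr 18, 2218: 365 days.
Apr 18, 2218 → Apr 18, 2219: 365 days.
Apr 18, 2219 → May 18, 2219: 30 days (April has 30).
May 18, 2219 → Jun 18, 2219: 31 days (May has 31).
Jun 18, 2219 → Jun 22, 2219: 4 days.
Total: 1160 days.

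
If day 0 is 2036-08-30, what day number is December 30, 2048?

Aug 30, 2036 → Aug 30, 2037: 365 days.
Aug 30, 2037 → Aug 30, 2038: 365 days.
Aug 30, 2038 → Aug 30, 2039: 365 days.
Aug 30, 2039 → Aug 30, 2040: 366 days (Feb 29, 2040 is in that span).
Aug 30, 2040 → Aug 30, 2041: 365 days.
Aug 30, 2041 → Aug 30, 2042: 365 days.
Aug 30, 2042 → Aug 30, 2043: 365 days.
Aug 30, 2043 → Aug 30, 2044: 366 days (Feb 29, 2044 is in that span).
Aug 30, 2044 → Aug 30, 2045: 365 days.
Aug 30, 2045 → Aug 30, 2046: 365 days.
Aug 30, 2046 → Aug 30, 2047: 365 days.
Aug 30, 2047 → Aug 30, 2048: 366 days (Feb 29, 2048 is in that span).
Aug 30, 2048 → Sep 30, 2048: 31 days (August has 31).
Sep 30, 2048 → Oct 30, 2048: 30 days (September has 30).
Oct 30, 2048 → Nov 30, 2048: 31 days (October has 31).
Nov 30, 2048 → Dec 30, 2048: 30 days.
Total: 4505 days.

4505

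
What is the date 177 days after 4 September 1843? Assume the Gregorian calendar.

February 28, 1844

Sep has 30 days: +27 → Oct 1, 1843 (150 left).
Oct has 31 days: +31 → Nov 1, 1843 (119 left).
Nov has 30 days: +30 → Dec 1, 1843 (89 left).
Dec has 31 days: +31 → Jan 1, 1844 (58 left).
Jan has 31 days: +31 → Feb 1, 1844 (27 left).
+27 → Feb 28, 1844.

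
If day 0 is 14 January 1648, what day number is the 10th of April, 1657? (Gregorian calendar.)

3374

Jan 14, 1648 → Jan 14, 1649: 366 days (Feb 29, 1648 is in that span).
Jan 14, 1649 → Jan 14, 1650: 365 days.
Jan 14, 1650 → Jan 14, 1651: 365 days.
Jan 14, 1651 → Jan 14, 1652: 365 days.
Jan 14, 1652 → Jan 14, 1653: 366 days (Feb 29, 1652 is in that span).
Jan 14, 1653 → Jan 14, 1654: 365 days.
Jan 14, 1654 → Jan 14, 1655: 365 days.
Jan 14, 1655 → Jan 14, 1656: 365 days.
Jan 14, 1656 → Jan 14, 1657: 366 days (Feb 29, 1656 is in that span).
Jan 14, 1657 → Feb 14, 1657: 31 days (January has 31).
Feb 14, 1657 → Mar 14, 1657: 28 days (February has 28).
Mar 14, 1657 → Apr 10, 1657: 27 days.
Total: 3374 days.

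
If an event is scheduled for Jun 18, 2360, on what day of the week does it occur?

Saturday

Doomsday rule: the anchor day for the 2300s is Wednesday. For year 60: 60÷12 = 5 r 0, and 0÷4 = 0, so 5+0+0 = 5.
Wednesday + 5 ≡ Monday — that's 2360's doomsday.
In June the doomsday date is Jun 6.
Jun 18 is 12 days after Jun 6; 12 mod 7 = 5, so Monday + 5 = Saturday.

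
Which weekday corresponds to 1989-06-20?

Doomsday rule: the anchor day for the 1900s is Wednesday. For year 89: 89÷12 = 7 r 5, and 5÷4 = 1, so 7+5+1 = 13.
Wednesday + 13 ≡ Tuesday — that's 1989's doomsday.
In June the doomsday date is Jun 6.
Jun 20 is 14 days after Jun 6; 14 mod 7 = 0, so Tuesday + 0 = Tuesday.

Tuesday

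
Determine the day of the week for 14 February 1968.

January 1, 1968 is a Monday.
Jan 1, 1968 → Feb 1, 1968: 31 days (January has 31).
Feb 1, 1968 → Feb 14, 1968: 13 days.
Total: 44 days.
44 mod 7 = 2, so Monday + 2 = Wednesday.

Wednesday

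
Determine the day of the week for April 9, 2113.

Sunday

January 1, 2113 is a Sunday.
Jan 1, 2113 → Feb 1, 2113: 31 days (January has 31).
Feb 1, 2113 → Mar 1, 2113: 28 days (February has 28).
Mar 1, 2113 → Apr 1, 2113: 31 days (March has 31).
Apr 1, 2113 → Apr 9, 2113: 8 days.
Total: 98 days.
98 mod 7 = 0, so Sunday + 0 = Sunday.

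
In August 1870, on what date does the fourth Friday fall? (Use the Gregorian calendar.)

August 1, 1870 is a Monday.
The first Friday is therefore August 5 (4 days later).
The fourth Friday is 5 + 3×7 = August 26.

August 26, 1870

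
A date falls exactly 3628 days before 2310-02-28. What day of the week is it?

First find the weekday of Feb 28, 2310. Doomsday rule: the anchor day for the 2300s is Wednesday. For year 10: 10÷12 = 0 r 10, and 10÷4 = 2, so 0+10+2 = 12.
Wednesday + 12 ≡ Monday — that's 2310's doomsday.
In February the doomsday date is Feb 28 (2310 is not a leap year).
Feb 28 is the doomsday itself: Monday.
3628 mod 7 = 2, so 3628 days before a Monday is Monday − 2 = Saturday.

Saturday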